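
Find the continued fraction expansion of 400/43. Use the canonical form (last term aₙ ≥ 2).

400 = 9*43 + 13
43 = 3*13 + 4
13 = 3*4 + 1
4 = 4*1 + 0  (stop)
So 400/43 = [9; 3, 3, 4].

[9; 3, 3, 4]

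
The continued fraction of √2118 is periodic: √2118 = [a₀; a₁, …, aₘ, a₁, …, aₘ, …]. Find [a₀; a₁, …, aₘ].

[46; 46, 92]

a₀ = ⌊√2118⌋ = 46.
With m₀=0, d₀=1 and mₖ₊₁ = dₖaₖ − mₖ, dₖ₊₁ = (n − mₖ₊₁²)/dₖ, aₖ₊₁ = ⌊(a₀+mₖ₊₁)/dₖ₊₁⌋:
  k=1: m=46, d=2, a=46
  k=2: m=46, d=1, a=92
d=1 and a=2a₀=92 at k=2, so the next step gives (m, d) = (46, 2) again — its k=1 value — and the period has length 2.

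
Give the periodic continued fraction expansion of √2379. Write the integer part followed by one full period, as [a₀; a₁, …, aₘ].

[48; 1, 3, 2, 3, 1, 96]

a₀ = ⌊√2379⌋ = 48.
With m₀=0, d₀=1 and mₖ₊₁ = dₖaₖ − mₖ, dₖ₊₁ = (n − mₖ₊₁²)/dₖ, aₖ₊₁ = ⌊(a₀+mₖ₊₁)/dₖ₊₁⌋:
  k=1: m=48, d=75, a=1
  k=2: m=27, d=22, a=3
  k=3: m=39, d=39, a=2
  k=4: m=39, d=22, a=3
  k=5: m=27, d=75, a=1
  k=6: m=48, d=1, a=96
d=1 and a=2a₀=96 at k=6, so the next step gives (m, d) = (48, 75) again — its k=1 value — and the period has length 6.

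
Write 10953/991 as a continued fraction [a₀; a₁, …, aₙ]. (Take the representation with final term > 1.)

10953 = 11·991 + 52
991 = 19·52 + 3
52 = 17·3 + 1
3 = 3·1 + 0  (stop)
So 10953/991 = [11; 19, 17, 3].

[11; 19, 17, 3]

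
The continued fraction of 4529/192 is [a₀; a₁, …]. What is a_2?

1

4529 = 23·192 + 113   →  a_0 = 23
192 = 1·113 + 79   →  a_1 = 1
113 = 1·79 + 34   →  a_2 = 1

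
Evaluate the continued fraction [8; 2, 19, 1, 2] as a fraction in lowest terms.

Using pₖ = aₖpₖ₋₁ + pₖ₋₂ and qₖ = aₖqₖ₋₁ + qₖ₋₂:
  k=0: a=8, p=8, q=1
  k=1: a=2, p=17, q=2
  k=2: a=19, p=331, q=39
  k=3: a=1, p=348, q=41
  k=4: a=2, p=1027, q=121

1027/121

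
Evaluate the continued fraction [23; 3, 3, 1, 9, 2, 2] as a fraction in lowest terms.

Using pₖ = aₖpₖ₋₁ + pₖ₋₂ and qₖ = aₖqₖ₋₁ + qₖ₋₂:
  k=0: a=23, p=23, q=1
  k=1: a=3, p=70, q=3
  k=2: a=3, p=233, q=10
  k=3: a=1, p=303, q=13
  k=4: a=9, p=2960, q=127
  k=5: a=2, p=6223, q=267
  k=6: a=2, p=15406, q=661

15406/661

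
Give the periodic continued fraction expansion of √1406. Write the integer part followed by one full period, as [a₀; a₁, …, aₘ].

a₀ = ⌊√1406⌋ = 37.
With m₀=0, d₀=1 and mₖ₊₁ = dₖaₖ − mₖ, dₖ₊₁ = (n − mₖ₊₁²)/dₖ, aₖ₊₁ = ⌊(a₀+mₖ₊₁)/dₖ₊₁⌋:
  k=1: m=37, d=37, a=2
  k=2: m=37, d=1, a=74
d=1 and a=2a₀=74 at k=2, so the next step gives (m, d) = (37, 37) again — its k=1 value — and the period has length 2.

[37; 2, 74]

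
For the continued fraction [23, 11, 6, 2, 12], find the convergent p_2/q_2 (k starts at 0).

1547/67

Using pₖ = aₖpₖ₋₁ + pₖ₋₂, qₖ = aₖqₖ₋₁ + qₖ₋₂ (with p₋₁=1, p₋₂=0, q₋₁=0, q₋₂=1):
  k=0: a=23, p=23, q=1
  k=1: a=11, p=254, q=11
  k=2: a=6, p=1547, q=67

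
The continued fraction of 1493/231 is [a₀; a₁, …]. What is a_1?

1493 = 6·231 + 107   →  a_0 = 6
231 = 2·107 + 17   →  a_1 = 2

2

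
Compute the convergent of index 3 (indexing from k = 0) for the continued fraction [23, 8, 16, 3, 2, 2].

9134/395

Using pₖ = aₖpₖ₋₁ + pₖ₋₂, qₖ = aₖqₖ₋₁ + qₖ₋₂ (with p₋₁=1, p₋₂=0, q₋₁=0, q₋₂=1):
  k=0: a=23, p=23, q=1
  k=1: a=8, p=185, q=8
  k=2: a=16, p=2983, q=129
  k=3: a=3, p=9134, q=395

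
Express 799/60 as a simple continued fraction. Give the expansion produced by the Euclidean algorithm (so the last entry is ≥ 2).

799 = 13*60 + 19
60 = 3*19 + 3
19 = 6*3 + 1
3 = 3*1 + 0  (stop)
So 799/60 = [13; 3, 6, 3].

[13; 3, 6, 3]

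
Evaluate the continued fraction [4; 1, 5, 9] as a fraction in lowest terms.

Using pₖ = aₖpₖ₋₁ + pₖ₋₂ and qₖ = aₖqₖ₋₁ + qₖ₋₂:
  k=0: a=4, p=4, q=1
  k=1: a=1, p=5, q=1
  k=2: a=5, p=29, q=6
  k=3: a=9, p=266, q=55

266/55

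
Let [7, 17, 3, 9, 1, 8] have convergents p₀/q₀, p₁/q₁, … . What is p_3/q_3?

Using pₖ = aₖpₖ₋₁ + pₖ₋₂, qₖ = aₖqₖ₋₁ + qₖ₋₂ (with p₋₁=1, p₋₂=0, q₋₁=0, q₋₂=1):
  k=0: a=7, p=7, q=1
  k=1: a=17, p=120, q=17
  k=2: a=3, p=367, q=52
  k=3: a=9, p=3423, q=485

3423/485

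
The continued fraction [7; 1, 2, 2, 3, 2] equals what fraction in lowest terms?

424/55

Using pₖ = aₖpₖ₋₁ + pₖ₋₂ and qₖ = aₖqₖ₋₁ + qₖ₋₂:
  k=0: a=7, p=7, q=1
  k=1: a=1, p=8, q=1
  k=2: a=2, p=23, q=3
  k=3: a=2, p=54, q=7
  k=4: a=3, p=185, q=24
  k=5: a=2, p=424, q=55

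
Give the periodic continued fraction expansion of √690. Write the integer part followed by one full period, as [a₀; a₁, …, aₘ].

a₀ = ⌊√690⌋ = 26.
With m₀=0, d₀=1 and mₖ₊₁ = dₖaₖ − mₖ, dₖ₊₁ = (n − mₖ₊₁²)/dₖ, aₖ₊₁ = ⌊(a₀+mₖ₊₁)/dₖ₊₁⌋:
  k=1: m=26, d=14, a=3
  k=2: m=16, d=31, a=1
  k=3: m=15, d=15, a=2
  k=4: m=15, d=31, a=1
  k=5: m=16, d=14, a=3
  k=6: m=26, d=1, a=52
d=1 and a=2a₀=52 at k=6, so the next step gives (m, d) = (26, 14) again — its k=1 value — and the period has length 6.

[26; 3, 1, 2, 1, 3, 52]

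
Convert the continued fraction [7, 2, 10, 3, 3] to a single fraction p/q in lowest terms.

Fold from the inside: start with 3/1.
  3 + 1/3 = 10/3
  10 + 3/10 = 103/10
  2 + 10/103 = 216/103
  7 + 103/216 = 1615/216

1615/216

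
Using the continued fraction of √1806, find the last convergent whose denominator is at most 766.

14449/340

√1806 = [42; 2, 84, …] (period length 2).
Convergents:
  p_0/q_0 = 42/1
  p_1/q_1 = 85/2
  p_2/q_2 = 7182/169
  p_3/q_3 = 14449/340
  p_4/q_4 = 1220898/28729
q_3 = 340 ≤ 766 < 28729 = q_4, so the answer is 14449/340.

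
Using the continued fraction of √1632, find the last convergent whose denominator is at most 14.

202/5

√1632 = [40; 2, 1, 1, 19, 1, 1, 2, 80, …] (period length 8).
Convergents:
  p_0/q_0 = 40/1
  p_1/q_1 = 81/2
  p_2/q_2 = 121/3
  p_3/q_3 = 202/5
  p_4/q_4 = 3959/98
q_3 = 5 ≤ 14 < 98 = q_4, so the answer is 202/5.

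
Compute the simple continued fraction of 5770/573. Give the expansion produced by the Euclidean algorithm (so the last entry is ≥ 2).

5770 = 10*573 + 40
573 = 14*40 + 13
40 = 3*13 + 1
13 = 13*1 + 0  (stop)
So 5770/573 = [10; 14, 3, 13].

[10; 14, 3, 13]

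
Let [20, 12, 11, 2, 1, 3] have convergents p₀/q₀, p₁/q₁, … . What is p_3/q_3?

5583/278

Using pₖ = aₖpₖ₋₁ + pₖ₋₂, qₖ = aₖqₖ₋₁ + qₖ₋₂ (with p₋₁=1, p₋₂=0, q₋₁=0, q₋₂=1):
  k=0: a=20, p=20, q=1
  k=1: a=12, p=241, q=12
  k=2: a=11, p=2671, q=133
  k=3: a=2, p=5583, q=278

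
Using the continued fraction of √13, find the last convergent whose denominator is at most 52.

137/38

√13 = [3; 1, 1, 1, 1, 6, …] (period length 5).
Convergents:
  p_0/q_0 = 3/1
  p_1/q_1 = 4/1
  p_2/q_2 = 7/2
  p_3/q_3 = 11/3
  p_4/q_4 = 18/5
  p_5/q_5 = 119/33
  p_6/q_6 = 137/38
  p_7/q_7 = 256/71
q_6 = 38 ≤ 52 < 71 = q_7, so the answer is 137/38.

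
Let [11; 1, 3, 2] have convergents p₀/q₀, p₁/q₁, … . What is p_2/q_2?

Using pₖ = aₖpₖ₋₁ + pₖ₋₂, qₖ = aₖqₖ₋₁ + qₖ₋₂ (with p₋₁=1, p₋₂=0, q₋₁=0, q₋₂=1):
  k=0: a=11, p=11, q=1
  k=1: a=1, p=12, q=1
  k=2: a=3, p=47, q=4

47/4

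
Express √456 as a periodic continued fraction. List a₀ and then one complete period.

[21; 2, 1, 4, 1, 2, 42]

a₀ = ⌊√456⌋ = 21.
With m₀=0, d₀=1 and mₖ₊₁ = dₖaₖ − mₖ, dₖ₊₁ = (n − mₖ₊₁²)/dₖ, aₖ₊₁ = ⌊(a₀+mₖ₊₁)/dₖ₊₁⌋:
  k=1: m=21, d=15, a=2
  k=2: m=9, d=25, a=1
  k=3: m=16, d=8, a=4
  k=4: m=16, d=25, a=1
  k=5: m=9, d=15, a=2
  k=6: m=21, d=1, a=42
d=1 and a=2a₀=42 at k=6, so the next step gives (m, d) = (21, 15) again — its k=1 value — and the period has length 6.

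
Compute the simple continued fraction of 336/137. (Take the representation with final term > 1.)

[2; 2, 4, 1, 3, 3]

336 = 2*137 + 62
137 = 2*62 + 13
62 = 4*13 + 10
13 = 1*10 + 3
10 = 3*3 + 1
3 = 3*1 + 0  (stop)
So 336/137 = [2; 2, 4, 1, 3, 3].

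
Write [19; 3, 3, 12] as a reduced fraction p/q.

2374/123

Using pₖ = aₖpₖ₋₁ + pₖ₋₂ and qₖ = aₖqₖ₋₁ + qₖ₋₂:
  k=0: a=19, p=19, q=1
  k=1: a=3, p=58, q=3
  k=2: a=3, p=193, q=10
  k=3: a=12, p=2374, q=123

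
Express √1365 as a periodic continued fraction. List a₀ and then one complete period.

a₀ = ⌊√1365⌋ = 36.
With m₀=0, d₀=1 and mₖ₊₁ = dₖaₖ − mₖ, dₖ₊₁ = (n − mₖ₊₁²)/dₖ, aₖ₊₁ = ⌊(a₀+mₖ₊₁)/dₖ₊₁⌋:
  k=1: m=36, d=69, a=1
  k=2: m=33, d=4, a=17
  k=3: m=35, d=35, a=2
  k=4: m=35, d=4, a=17
  k=5: m=33, d=69, a=1
  k=6: m=36, d=1, a=72
d=1 and a=2a₀=72 at k=6, so the next step gives (m, d) = (36, 69) again — its k=1 value — and the period has length 6.

[36; 1, 17, 2, 17, 1, 72]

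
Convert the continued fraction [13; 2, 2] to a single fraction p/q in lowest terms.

Using pₖ = aₖpₖ₋₁ + pₖ₋₂ and qₖ = aₖqₖ₋₁ + qₖ₋₂:
  k=0: a=13, p=13, q=1
  k=1: a=2, p=27, q=2
  k=2: a=2, p=67, q=5

67/5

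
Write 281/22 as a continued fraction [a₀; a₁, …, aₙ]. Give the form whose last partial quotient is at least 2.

[12; 1, 3, 2, 2]

281 = 12*22 + 17
22 = 1*17 + 5
17 = 3*5 + 2
5 = 2*2 + 1
2 = 2*1 + 0  (stop)
So 281/22 = [12; 1, 3, 2, 2].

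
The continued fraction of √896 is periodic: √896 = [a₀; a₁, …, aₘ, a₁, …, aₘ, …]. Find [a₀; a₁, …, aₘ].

a₀ = ⌊√896⌋ = 29.
With m₀=0, d₀=1 and mₖ₊₁ = dₖaₖ − mₖ, dₖ₊₁ = (n − mₖ₊₁²)/dₖ, aₖ₊₁ = ⌊(a₀+mₖ₊₁)/dₖ₊₁⌋:
  k=1: m=29, d=55, a=1
  k=2: m=26, d=4, a=13
  k=3: m=26, d=55, a=1
  k=4: m=29, d=1, a=58
d=1 and a=2a₀=58 at k=4, so the next step gives (m, d) = (29, 55) again — its k=1 value — and the period has length 4.

[29; 1, 13, 1, 58]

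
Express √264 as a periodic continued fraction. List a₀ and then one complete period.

a₀ = ⌊√264⌋ = 16.
With m₀=0, d₀=1 and mₖ₊₁ = dₖaₖ − mₖ, dₖ₊₁ = (n − mₖ₊₁²)/dₖ, aₖ₊₁ = ⌊(a₀+mₖ₊₁)/dₖ₊₁⌋:
  k=1: m=16, d=8, a=4
  k=2: m=16, d=1, a=32
d=1 and a=2a₀=32 at k=2, so the next step gives (m, d) = (16, 8) again — its k=1 value — and the period has length 2.

[16; 4, 32]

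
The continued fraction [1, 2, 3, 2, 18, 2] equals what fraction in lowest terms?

Using pₖ = aₖpₖ₋₁ + pₖ₋₂ and qₖ = aₖqₖ₋₁ + qₖ₋₂:
  k=0: a=1, p=1, q=1
  k=1: a=2, p=3, q=2
  k=2: a=3, p=10, q=7
  k=3: a=2, p=23, q=16
  k=4: a=18, p=424, q=295
  k=5: a=2, p=871, q=606

871/606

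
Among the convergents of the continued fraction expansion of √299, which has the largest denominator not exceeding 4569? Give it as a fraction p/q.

43108/2493

√299 = [17; 3, 2, 3, 34, …] (period length 4).
Convergents:
  p_0/q_0 = 17/1
  p_1/q_1 = 52/3
  p_2/q_2 = 121/7
  p_3/q_3 = 415/24
  p_4/q_4 = 14231/823
  p_5/q_5 = 43108/2493
  p_6/q_6 = 100447/5809
q_5 = 2493 ≤ 4569 < 5809 = q_6, so the answer is 43108/2493.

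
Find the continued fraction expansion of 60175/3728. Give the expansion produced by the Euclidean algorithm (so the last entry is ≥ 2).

60175 = 16×3728 + 527
3728 = 7×527 + 39
527 = 13×39 + 20
39 = 1×20 + 19
20 = 1×19 + 1
19 = 19×1 + 0  (stop)
So 60175/3728 = [16; 7, 13, 1, 1, 19].

[16; 7, 13, 1, 1, 19]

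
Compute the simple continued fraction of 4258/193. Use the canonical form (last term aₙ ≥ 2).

4258 = 22·193 + 12
193 = 16·12 + 1
12 = 12·1 + 0  (stop)
So 4258/193 = [22; 16, 12].

[22; 16, 12]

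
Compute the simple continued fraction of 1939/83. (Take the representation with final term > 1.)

1939 = 23·83 + 30
83 = 2·30 + 23
30 = 1·23 + 7
23 = 3·7 + 2
7 = 3·2 + 1
2 = 2·1 + 0  (stop)
So 1939/83 = [23; 2, 1, 3, 3, 2].

[23; 2, 1, 3, 3, 2]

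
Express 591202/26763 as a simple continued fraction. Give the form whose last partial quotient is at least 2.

[22; 11, 12, 1, 11, 2, 7]

591202 = 22×26763 + 2416
26763 = 11×2416 + 187
2416 = 12×187 + 172
187 = 1×172 + 15
172 = 11×15 + 7
15 = 2×7 + 1
7 = 7×1 + 0  (stop)
So 591202/26763 = [22; 11, 12, 1, 11, 2, 7].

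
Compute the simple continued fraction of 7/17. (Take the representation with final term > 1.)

[0; 2, 2, 3]

7 = 0·17 + 7
17 = 2·7 + 3
7 = 2·3 + 1
3 = 3·1 + 0  (stop)
So 7/17 = [0; 2, 2, 3].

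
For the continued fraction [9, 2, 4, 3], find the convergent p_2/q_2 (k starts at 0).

Using pₖ = aₖpₖ₋₁ + pₖ₋₂, qₖ = aₖqₖ₋₁ + qₖ₋₂ (with p₋₁=1, p₋₂=0, q₋₁=0, q₋₂=1):
  k=0: a=9, p=9, q=1
  k=1: a=2, p=19, q=2
  k=2: a=4, p=85, q=9

85/9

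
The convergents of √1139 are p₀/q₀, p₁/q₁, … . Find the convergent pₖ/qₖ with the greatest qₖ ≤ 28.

135/4

√1139 = [33; 1, 2, 1, 66, …] (period length 4).
Convergents:
  p_0/q_0 = 33/1
  p_1/q_1 = 34/1
  p_2/q_2 = 101/3
  p_3/q_3 = 135/4
  p_4/q_4 = 9011/267
q_3 = 4 ≤ 28 < 267 = q_4, so the answer is 135/4.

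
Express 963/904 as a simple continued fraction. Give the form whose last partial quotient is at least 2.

[1; 15, 3, 9, 2]

963 = 1·904 + 59
904 = 15·59 + 19
59 = 3·19 + 2
19 = 9·2 + 1
2 = 2·1 + 0  (stop)
So 963/904 = [1; 15, 3, 9, 2].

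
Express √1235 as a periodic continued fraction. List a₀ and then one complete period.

a₀ = ⌊√1235⌋ = 35.
With m₀=0, d₀=1 and mₖ₊₁ = dₖaₖ − mₖ, dₖ₊₁ = (n − mₖ₊₁²)/dₖ, aₖ₊₁ = ⌊(a₀+mₖ₊₁)/dₖ₊₁⌋:
  k=1: m=35, d=10, a=7
  k=2: m=35, d=1, a=70
d=1 and a=2a₀=70 at k=2, so the next step gives (m, d) = (35, 10) again — its k=1 value — and the period has length 2.

[35; 7, 70]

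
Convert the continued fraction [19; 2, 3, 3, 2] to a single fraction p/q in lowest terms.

1030/53

Using pₖ = aₖpₖ₋₁ + pₖ₋₂ and qₖ = aₖqₖ₋₁ + qₖ₋₂:
  k=0: a=19, p=19, q=1
  k=1: a=2, p=39, q=2
  k=2: a=3, p=136, q=7
  k=3: a=3, p=447, q=23
  k=4: a=2, p=1030, q=53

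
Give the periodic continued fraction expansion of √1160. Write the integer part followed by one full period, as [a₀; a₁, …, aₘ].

[34; 17, 68]

a₀ = ⌊√1160⌋ = 34.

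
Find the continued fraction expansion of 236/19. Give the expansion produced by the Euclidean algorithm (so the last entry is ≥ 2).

236 = 12·19 + 8
19 = 2·8 + 3
8 = 2·3 + 2
3 = 1·2 + 1
2 = 2·1 + 0  (stop)
So 236/19 = [12; 2, 2, 1, 2].

[12; 2, 2, 1, 2]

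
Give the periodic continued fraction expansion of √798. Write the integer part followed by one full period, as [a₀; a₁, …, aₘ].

a₀ = ⌊√798⌋ = 28.
With m₀=0, d₀=1 and mₖ₊₁ = dₖaₖ − mₖ, dₖ₊₁ = (n − mₖ₊₁²)/dₖ, aₖ₊₁ = ⌊(a₀+mₖ₊₁)/dₖ₊₁⌋:
  k=1: m=28, d=14, a=4
  k=2: m=28, d=1, a=56
d=1 and a=2a₀=56 at k=2, so the next step gives (m, d) = (28, 14) again — its k=1 value — and the period has length 2.

[28; 4, 56]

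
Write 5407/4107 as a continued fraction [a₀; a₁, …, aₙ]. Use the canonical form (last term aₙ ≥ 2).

[1; 3, 6, 3, 1, 1, 3, 8]

5407 = 1·4107 + 1300
4107 = 3·1300 + 207
1300 = 6·207 + 58
207 = 3·58 + 33
58 = 1·33 + 25
33 = 1·25 + 8
25 = 3·8 + 1
8 = 8·1 + 0  (stop)
So 5407/4107 = [1; 3, 6, 3, 1, 1, 3, 8].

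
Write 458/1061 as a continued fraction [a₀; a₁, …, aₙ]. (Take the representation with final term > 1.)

458 = 0×1061 + 458
1061 = 2×458 + 145
458 = 3×145 + 23
145 = 6×23 + 7
23 = 3×7 + 2
7 = 3×2 + 1
2 = 2×1 + 0  (stop)
So 458/1061 = [0; 2, 3, 6, 3, 3, 2].

[0; 2, 3, 6, 3, 3, 2]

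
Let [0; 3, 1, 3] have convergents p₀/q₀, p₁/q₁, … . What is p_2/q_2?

1/4

Using pₖ = aₖpₖ₋₁ + pₖ₋₂, qₖ = aₖqₖ₋₁ + qₖ₋₂ (with p₋₁=1, p₋₂=0, q₋₁=0, q₋₂=1):
  k=0: a=0, p=0, q=1
  k=1: a=3, p=1, q=3
  k=2: a=1, p=1, q=4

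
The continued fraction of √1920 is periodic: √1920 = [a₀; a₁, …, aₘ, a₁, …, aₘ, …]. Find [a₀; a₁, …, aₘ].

[43; 1, 4, 2, 21, 2, 4, 1, 86]

a₀ = ⌊√1920⌋ = 43.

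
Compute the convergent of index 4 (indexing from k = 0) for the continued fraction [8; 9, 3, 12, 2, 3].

5821/718

Using pₖ = aₖpₖ₋₁ + pₖ₋₂, qₖ = aₖqₖ₋₁ + qₖ₋₂ (with p₋₁=1, p₋₂=0, q₋₁=0, q₋₂=1):
  k=0: a=8, p=8, q=1
  k=1: a=9, p=73, q=9
  k=2: a=3, p=227, q=28
  k=3: a=12, p=2797, q=345
  k=4: a=2, p=5821, q=718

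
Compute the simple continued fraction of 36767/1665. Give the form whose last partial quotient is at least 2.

36767 = 22*1665 + 137
1665 = 12*137 + 21
137 = 6*21 + 11
21 = 1*11 + 10
11 = 1*10 + 1
10 = 10*1 + 0  (stop)
So 36767/1665 = [22; 12, 6, 1, 1, 10].

[22; 12, 6, 1, 1, 10]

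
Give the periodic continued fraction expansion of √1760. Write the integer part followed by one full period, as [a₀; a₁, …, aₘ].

[41; 1, 19, 1, 82]

a₀ = ⌊√1760⌋ = 41.
With m₀=0, d₀=1 and mₖ₊₁ = dₖaₖ − mₖ, dₖ₊₁ = (n − mₖ₊₁²)/dₖ, aₖ₊₁ = ⌊(a₀+mₖ₊₁)/dₖ₊₁⌋:
  k=1: m=41, d=79, a=1
  k=2: m=38, d=4, a=19
  k=3: m=38, d=79, a=1
  k=4: m=41, d=1, a=82
d=1 and a=2a₀=82 at k=4, so the next step gives (m, d) = (41, 79) again — its k=1 value — and the period has length 4.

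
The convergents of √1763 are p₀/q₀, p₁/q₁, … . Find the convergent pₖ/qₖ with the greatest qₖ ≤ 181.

√1763 = [41; 1, 82, …] (period length 2).
Convergents:
  p_0/q_0 = 41/1
  p_1/q_1 = 42/1
  p_2/q_2 = 3485/83
  p_3/q_3 = 3527/84
  p_4/q_4 = 292699/6971
q_3 = 84 ≤ 181 < 6971 = q_4, so the answer is 3527/84.

3527/84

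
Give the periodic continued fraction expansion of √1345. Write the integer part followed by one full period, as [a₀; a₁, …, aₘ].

[36; 1, 2, 14, 2, 1, 72]

a₀ = ⌊√1345⌋ = 36.
With m₀=0, d₀=1 and mₖ₊₁ = dₖaₖ − mₖ, dₖ₊₁ = (n − mₖ₊₁²)/dₖ, aₖ₊₁ = ⌊(a₀+mₖ₊₁)/dₖ₊₁⌋:
  k=1: m=36, d=49, a=1
  k=2: m=13, d=24, a=2
  k=3: m=35, d=5, a=14
  k=4: m=35, d=24, a=2
  k=5: m=13, d=49, a=1
  k=6: m=36, d=1, a=72
d=1 and a=2a₀=72 at k=6, so the next step gives (m, d) = (36, 49) again — its k=1 value — and the period has length 6.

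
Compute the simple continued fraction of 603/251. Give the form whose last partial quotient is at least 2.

603 = 2·251 + 101
251 = 2·101 + 49
101 = 2·49 + 3
49 = 16·3 + 1
3 = 3·1 + 0  (stop)
So 603/251 = [2; 2, 2, 16, 3].

[2; 2, 2, 16, 3]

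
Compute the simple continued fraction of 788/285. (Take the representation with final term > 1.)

[2; 1, 3, 3, 1, 16]

788 = 2*285 + 218
285 = 1*218 + 67
218 = 3*67 + 17
67 = 3*17 + 16
17 = 1*16 + 1
16 = 16*1 + 0  (stop)
So 788/285 = [2; 1, 3, 3, 1, 16].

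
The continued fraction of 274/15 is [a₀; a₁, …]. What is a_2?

274 = 18·15 + 4   →  a_0 = 18
15 = 3·4 + 3   →  a_1 = 3
4 = 1·3 + 1   →  a_2 = 1

1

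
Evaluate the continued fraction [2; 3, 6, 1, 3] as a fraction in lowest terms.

Using pₖ = aₖpₖ₋₁ + pₖ₋₂ and qₖ = aₖqₖ₋₁ + qₖ₋₂:
  k=0: a=2, p=2, q=1
  k=1: a=3, p=7, q=3
  k=2: a=6, p=44, q=19
  k=3: a=1, p=51, q=22
  k=4: a=3, p=197, q=85

197/85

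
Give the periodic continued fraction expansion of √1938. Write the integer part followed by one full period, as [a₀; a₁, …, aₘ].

[44; 44, 88]

a₀ = ⌊√1938⌋ = 44.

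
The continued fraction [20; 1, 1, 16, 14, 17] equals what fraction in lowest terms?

162500/7921

Using pₖ = aₖpₖ₋₁ + pₖ₋₂ and qₖ = aₖqₖ₋₁ + qₖ₋₂:
  k=0: a=20, p=20, q=1
  k=1: a=1, p=21, q=1
  k=2: a=1, p=41, q=2
  k=3: a=16, p=677, q=33
  k=4: a=14, p=9519, q=464
  k=5: a=17, p=162500, q=7921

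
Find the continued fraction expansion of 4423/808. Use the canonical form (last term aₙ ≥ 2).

4423 = 5*808 + 383
808 = 2*383 + 42
383 = 9*42 + 5
42 = 8*5 + 2
5 = 2*2 + 1
2 = 2*1 + 0  (stop)
So 4423/808 = [5; 2, 9, 8, 2, 2].

[5; 2, 9, 8, 2, 2]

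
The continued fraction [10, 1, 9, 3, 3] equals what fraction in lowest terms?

Fold from the inside: start with 3/1.
  3 + 1/3 = 10/3
  9 + 3/10 = 93/10
  1 + 10/93 = 103/93
  10 + 93/103 = 1123/103

1123/103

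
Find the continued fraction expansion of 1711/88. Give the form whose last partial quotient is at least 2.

[19; 2, 3, 1, 9]

1711 = 19×88 + 39
88 = 2×39 + 10
39 = 3×10 + 9
10 = 1×9 + 1
9 = 9×1 + 0  (stop)
So 1711/88 = [19; 2, 3, 1, 9].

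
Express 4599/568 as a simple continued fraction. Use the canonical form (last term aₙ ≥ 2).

[8; 10, 3, 18]

4599 = 8·568 + 55
568 = 10·55 + 18
55 = 3·18 + 1
18 = 18·1 + 0  (stop)
So 4599/568 = [8; 10, 3, 18].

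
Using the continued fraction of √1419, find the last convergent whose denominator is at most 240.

√1419 = [37; 1, 2, 37, 2, 1, 74, …] (period length 6).
Convergents:
  p_0/q_0 = 37/1
  p_1/q_1 = 38/1
  p_2/q_2 = 113/3
  p_3/q_3 = 4219/112
  p_4/q_4 = 8551/227
  p_5/q_5 = 12770/339
q_4 = 227 ≤ 240 < 339 = q_5, so the answer is 8551/227.

8551/227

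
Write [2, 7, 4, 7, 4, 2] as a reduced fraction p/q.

4165/1948

Fold from the inside: start with 2/1.
  4 + 1/2 = 9/2
  7 + 2/9 = 65/9
  4 + 9/65 = 269/65
  7 + 65/269 = 1948/269
  2 + 269/1948 = 4165/1948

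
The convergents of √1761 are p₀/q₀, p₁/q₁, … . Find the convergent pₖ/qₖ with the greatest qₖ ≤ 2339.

97483/2323

√1761 = [41; 1, 26, 1, 82, …] (period length 4).
Convergents:
  p_0/q_0 = 41/1
  p_1/q_1 = 42/1
  p_2/q_2 = 1133/27
  p_3/q_3 = 1175/28
  p_4/q_4 = 97483/2323
  p_5/q_5 = 98658/2351
q_4 = 2323 ≤ 2339 < 2351 = q_5, so the answer is 97483/2323.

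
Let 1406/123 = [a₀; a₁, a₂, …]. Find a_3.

8

1406 = 11·123 + 53   →  a_0 = 11
123 = 2·53 + 17   →  a_1 = 2
53 = 3·17 + 2   →  a_2 = 3
17 = 8·2 + 1   →  a_3 = 8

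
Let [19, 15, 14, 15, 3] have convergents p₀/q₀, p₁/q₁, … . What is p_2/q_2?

4023/211

Using pₖ = aₖpₖ₋₁ + pₖ₋₂, qₖ = aₖqₖ₋₁ + qₖ₋₂ (with p₋₁=1, p₋₂=0, q₋₁=0, q₋₂=1):
  k=0: a=19, p=19, q=1
  k=1: a=15, p=286, q=15
  k=2: a=14, p=4023, q=211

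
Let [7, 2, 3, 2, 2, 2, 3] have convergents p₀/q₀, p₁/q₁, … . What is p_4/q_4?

Using pₖ = aₖpₖ₋₁ + pₖ₋₂, qₖ = aₖqₖ₋₁ + qₖ₋₂ (with p₋₁=1, p₋₂=0, q₋₁=0, q₋₂=1):
  k=0: a=7, p=7, q=1
  k=1: a=2, p=15, q=2
  k=2: a=3, p=52, q=7
  k=3: a=2, p=119, q=16
  k=4: a=2, p=290, q=39

290/39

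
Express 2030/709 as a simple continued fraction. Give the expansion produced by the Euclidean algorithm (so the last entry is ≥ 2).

2030 = 2*709 + 612
709 = 1*612 + 97
612 = 6*97 + 30
97 = 3*30 + 7
30 = 4*7 + 2
7 = 3*2 + 1
2 = 2*1 + 0  (stop)
So 2030/709 = [2; 1, 6, 3, 4, 3, 2].

[2; 1, 6, 3, 4, 3, 2]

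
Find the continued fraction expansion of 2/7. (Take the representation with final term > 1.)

[0; 3, 2]

2 = 0×7 + 2
7 = 3×2 + 1
2 = 2×1 + 0  (stop)
So 2/7 = [0; 3, 2].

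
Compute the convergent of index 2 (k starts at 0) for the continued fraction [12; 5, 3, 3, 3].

195/16

Using pₖ = aₖpₖ₋₁ + pₖ₋₂, qₖ = aₖqₖ₋₁ + qₖ₋₂ (with p₋₁=1, p₋₂=0, q₋₁=0, q₋₂=1):
  k=0: a=12, p=12, q=1
  k=1: a=5, p=61, q=5
  k=2: a=3, p=195, q=16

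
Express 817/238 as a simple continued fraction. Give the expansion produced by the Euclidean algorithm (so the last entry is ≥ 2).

[3; 2, 3, 4, 1, 1, 3]

817 = 3·238 + 103
238 = 2·103 + 32
103 = 3·32 + 7
32 = 4·7 + 4
7 = 1·4 + 3
4 = 1·3 + 1
3 = 3·1 + 0  (stop)
So 817/238 = [3; 2, 3, 4, 1, 1, 3].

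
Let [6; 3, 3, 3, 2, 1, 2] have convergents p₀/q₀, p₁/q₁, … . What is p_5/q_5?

Using pₖ = aₖpₖ₋₁ + pₖ₋₂, qₖ = aₖqₖ₋₁ + qₖ₋₂ (with p₋₁=1, p₋₂=0, q₋₁=0, q₋₂=1):
  k=0: a=6, p=6, q=1
  k=1: a=3, p=19, q=3
  k=2: a=3, p=63, q=10
  k=3: a=3, p=208, q=33
  k=4: a=2, p=479, q=76
  k=5: a=1, p=687, q=109

687/109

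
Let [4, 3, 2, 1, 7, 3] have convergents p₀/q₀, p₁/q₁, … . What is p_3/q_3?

Using pₖ = aₖpₖ₋₁ + pₖ₋₂, qₖ = aₖqₖ₋₁ + qₖ₋₂ (with p₋₁=1, p₋₂=0, q₋₁=0, q₋₂=1):
  k=0: a=4, p=4, q=1
  k=1: a=3, p=13, q=3
  k=2: a=2, p=30, q=7
  k=3: a=1, p=43, q=10

43/10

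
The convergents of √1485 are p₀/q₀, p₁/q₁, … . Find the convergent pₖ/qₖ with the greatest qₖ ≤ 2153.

√1485 = [38; 1, 1, 6, 1, 1, 76, …] (period length 6).
Convergents:
  p_0/q_0 = 38/1
  p_1/q_1 = 39/1
  p_2/q_2 = 77/2
  p_3/q_3 = 501/13
  p_4/q_4 = 578/15
  p_5/q_5 = 1079/28
  p_6/q_6 = 82582/2143
  p_7/q_7 = 83661/2171
q_6 = 2143 ≤ 2153 < 2171 = q_7, so the answer is 82582/2143.

82582/2143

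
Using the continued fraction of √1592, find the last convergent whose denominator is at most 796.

31481/789

√1592 = [39; 1, 8, 1, 78, …] (period length 4).
Convergents:
  p_0/q_0 = 39/1
  p_1/q_1 = 40/1
  p_2/q_2 = 359/9
  p_3/q_3 = 399/10
  p_4/q_4 = 31481/789
  p_5/q_5 = 31880/799
q_4 = 789 ≤ 796 < 799 = q_5, so the answer is 31481/789.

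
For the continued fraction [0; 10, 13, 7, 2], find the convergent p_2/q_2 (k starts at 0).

Using pₖ = aₖpₖ₋₁ + pₖ₋₂, qₖ = aₖqₖ₋₁ + qₖ₋₂ (with p₋₁=1, p₋₂=0, q₋₁=0, q₋₂=1):
  k=0: a=0, p=0, q=1
  k=1: a=10, p=1, q=10
  k=2: a=13, p=13, q=131

13/131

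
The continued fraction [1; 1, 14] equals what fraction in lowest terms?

29/15

Using pₖ = aₖpₖ₋₁ + pₖ₋₂ and qₖ = aₖqₖ₋₁ + qₖ₋₂:
  k=0: a=1, p=1, q=1
  k=1: a=1, p=2, q=1
  k=2: a=14, p=29, q=15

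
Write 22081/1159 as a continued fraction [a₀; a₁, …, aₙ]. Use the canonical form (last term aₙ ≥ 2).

22081 = 19*1159 + 60
1159 = 19*60 + 19
60 = 3*19 + 3
19 = 6*3 + 1
3 = 3*1 + 0  (stop)
So 22081/1159 = [19; 19, 3, 6, 3].

[19; 19, 3, 6, 3]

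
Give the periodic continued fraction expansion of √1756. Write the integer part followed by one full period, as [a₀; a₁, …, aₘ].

a₀ = ⌊√1756⌋ = 41.
With m₀=0, d₀=1 and mₖ₊₁ = dₖaₖ − mₖ, dₖ₊₁ = (n − mₖ₊₁²)/dₖ, aₖ₊₁ = ⌊(a₀+mₖ₊₁)/dₖ₊₁⌋:
  k=1: m=41, d=75, a=1
  k=2: m=34, d=8, a=9
  k=3: m=38, d=39, a=2
  k=4: m=40, d=4, a=20
  k=5: m=40, d=39, a=2
  k=6: m=38, d=8, a=9
  k=7: m=34, d=75, a=1
  k=8: m=41, d=1, a=82
d=1 and a=2a₀=82 at k=8, so the next step gives (m, d) = (41, 75) again — its k=1 value — and the period has length 8.

[41; 1, 9, 2, 20, 2, 9, 1, 82]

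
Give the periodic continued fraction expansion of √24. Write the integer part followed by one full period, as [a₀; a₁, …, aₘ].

[4; 1, 8]

a₀ = ⌊√24⌋ = 4.
With m₀=0, d₀=1 and mₖ₊₁ = dₖaₖ − mₖ, dₖ₊₁ = (n − mₖ₊₁²)/dₖ, aₖ₊₁ = ⌊(a₀+mₖ₊₁)/dₖ₊₁⌋:
  k=1: m=4, d=8, a=1
  k=2: m=4, d=1, a=8
d=1 and a=2a₀=8 at k=2, so the next step gives (m, d) = (4, 8) again — its k=1 value — and the period has length 2.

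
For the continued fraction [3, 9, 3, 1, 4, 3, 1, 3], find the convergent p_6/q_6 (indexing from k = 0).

2303/741

Using pₖ = aₖpₖ₋₁ + pₖ₋₂, qₖ = aₖqₖ₋₁ + qₖ₋₂ (with p₋₁=1, p₋₂=0, q₋₁=0, q₋₂=1):
  k=0: a=3, p=3, q=1
  k=1: a=9, p=28, q=9
  k=2: a=3, p=87, q=28
  k=3: a=1, p=115, q=37
  k=4: a=4, p=547, q=176
  k=5: a=3, p=1756, q=565
  k=6: a=1, p=2303, q=741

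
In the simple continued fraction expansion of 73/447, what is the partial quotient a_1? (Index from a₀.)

6

73 = 0·447 + 73   →  a_0 = 0
447 = 6·73 + 9   →  a_1 = 6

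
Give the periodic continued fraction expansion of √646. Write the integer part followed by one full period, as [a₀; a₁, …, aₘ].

[25; 2, 2, 2, 50]

a₀ = ⌊√646⌋ = 25.
With m₀=0, d₀=1 and mₖ₊₁ = dₖaₖ − mₖ, dₖ₊₁ = (n − mₖ₊₁²)/dₖ, aₖ₊₁ = ⌊(a₀+mₖ₊₁)/dₖ₊₁⌋:
  k=1: m=25, d=21, a=2
  k=2: m=17, d=17, a=2
  k=3: m=17, d=21, a=2
  k=4: m=25, d=1, a=50
d=1 and a=2a₀=50 at k=4, so the next step gives (m, d) = (25, 21) again — its k=1 value — and the period has length 4.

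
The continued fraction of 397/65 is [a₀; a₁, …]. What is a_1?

397 = 6·65 + 7   →  a_0 = 6
65 = 9·7 + 2   →  a_1 = 9

9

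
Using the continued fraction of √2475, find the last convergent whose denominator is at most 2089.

79201/1592

√2475 = [49; 1, 2, 1, 98, …] (period length 4).
Convergents:
  p_0/q_0 = 49/1
  p_1/q_1 = 50/1
  p_2/q_2 = 149/3
  p_3/q_3 = 199/4
  p_4/q_4 = 19651/395
  p_5/q_5 = 19850/399
  p_6/q_6 = 59351/1193
  p_7/q_7 = 79201/1592
  p_8/q_8 = 7821049/157209
q_7 = 1592 ≤ 2089 < 157209 = q_8, so the answer is 79201/1592.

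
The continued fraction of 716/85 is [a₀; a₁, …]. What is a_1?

2

716 = 8·85 + 36   →  a_0 = 8
85 = 2·36 + 13   →  a_1 = 2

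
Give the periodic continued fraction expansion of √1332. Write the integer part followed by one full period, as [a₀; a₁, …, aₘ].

a₀ = ⌊√1332⌋ = 36.
With m₀=0, d₀=1 and mₖ₊₁ = dₖaₖ − mₖ, dₖ₊₁ = (n − mₖ₊₁²)/dₖ, aₖ₊₁ = ⌊(a₀+mₖ₊₁)/dₖ₊₁⌋:
  k=1: m=36, d=36, a=2
  k=2: m=36, d=1, a=72
d=1 and a=2a₀=72 at k=2, so the next step gives (m, d) = (36, 36) again — its k=1 value — and the period has length 2.

[36; 2, 72]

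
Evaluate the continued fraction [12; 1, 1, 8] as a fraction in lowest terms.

Fold from the inside: start with 8/1.
  1 + 1/8 = 9/8
  1 + 8/9 = 17/9
  12 + 9/17 = 213/17

213/17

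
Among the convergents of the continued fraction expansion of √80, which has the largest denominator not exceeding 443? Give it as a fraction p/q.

√80 = [8; 1, 16, …] (period length 2).
Convergents:
  p_0/q_0 = 8/1
  p_1/q_1 = 9/1
  p_2/q_2 = 152/17
  p_3/q_3 = 161/18
  p_4/q_4 = 2728/305
  p_5/q_5 = 2889/323
  p_6/q_6 = 48952/5473
q_5 = 323 ≤ 443 < 5473 = q_6, so the answer is 2889/323.

2889/323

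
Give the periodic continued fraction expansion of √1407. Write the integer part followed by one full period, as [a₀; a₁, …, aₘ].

a₀ = ⌊√1407⌋ = 37.
With m₀=0, d₀=1 and mₖ₊₁ = dₖaₖ − mₖ, dₖ₊₁ = (n − mₖ₊₁²)/dₖ, aₖ₊₁ = ⌊(a₀+mₖ₊₁)/dₖ₊₁⌋:
  k=1: m=37, d=38, a=1
  k=2: m=1, d=37, a=1
  k=3: m=36, d=3, a=24
  k=4: m=36, d=37, a=1
  k=5: m=1, d=38, a=1
  k=6: m=37, d=1, a=74
d=1 and a=2a₀=74 at k=6, so the next step gives (m, d) = (37, 38) again — its k=1 value — and the period has length 6.

[37; 1, 1, 24, 1, 1, 74]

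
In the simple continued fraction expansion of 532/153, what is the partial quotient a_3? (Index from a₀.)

532 = 3·153 + 73   →  a_0 = 3
153 = 2·73 + 7   →  a_1 = 2
73 = 10·7 + 3   →  a_2 = 10
7 = 2·3 + 1   →  a_3 = 2

2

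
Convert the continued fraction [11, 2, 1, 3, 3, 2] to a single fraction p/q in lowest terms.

Fold from the inside: start with 2/1.
  3 + 1/2 = 7/2
  3 + 2/7 = 23/7
  1 + 7/23 = 30/23
  2 + 23/30 = 83/30
  11 + 30/83 = 943/83

943/83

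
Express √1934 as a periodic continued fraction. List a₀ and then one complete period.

a₀ = ⌊√1934⌋ = 43.
With m₀=0, d₀=1 and mₖ₊₁ = dₖaₖ − mₖ, dₖ₊₁ = (n − mₖ₊₁²)/dₖ, aₖ₊₁ = ⌊(a₀+mₖ₊₁)/dₖ₊₁⌋:
  k=1: m=43, d=85, a=1
  k=2: m=42, d=2, a=42
  k=3: m=42, d=85, a=1
  k=4: m=43, d=1, a=86
d=1 and a=2a₀=86 at k=4, so the next step gives (m, d) = (43, 85) again — its k=1 value — and the period has length 4.

[43; 1, 42, 1, 86]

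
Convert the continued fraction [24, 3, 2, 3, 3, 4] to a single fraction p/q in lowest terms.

Using pₖ = aₖpₖ₋₁ + pₖ₋₂ and qₖ = aₖqₖ₋₁ + qₖ₋₂:
  k=0: a=24, p=24, q=1
  k=1: a=3, p=73, q=3
  k=2: a=2, p=170, q=7
  k=3: a=3, p=583, q=24
  k=4: a=3, p=1919, q=79
  k=5: a=4, p=8259, q=340

8259/340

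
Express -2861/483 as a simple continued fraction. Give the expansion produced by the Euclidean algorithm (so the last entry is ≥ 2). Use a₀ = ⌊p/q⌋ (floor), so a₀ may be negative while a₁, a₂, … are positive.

[-6; 13, 18, 2]

-2861 = -6×483 + 37
483 = 13×37 + 2
37 = 18×2 + 1
2 = 2×1 + 0  (stop)
So -2861/483 = [-6; 13, 18, 2].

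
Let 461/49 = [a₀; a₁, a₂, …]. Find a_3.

461 = 9·49 + 20   →  a_0 = 9
49 = 2·20 + 9   →  a_1 = 2
20 = 2·9 + 2   →  a_2 = 2
9 = 4·2 + 1   →  a_3 = 4

4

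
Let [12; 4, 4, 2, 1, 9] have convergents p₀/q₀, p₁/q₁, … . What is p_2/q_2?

208/17

Using pₖ = aₖpₖ₋₁ + pₖ₋₂, qₖ = aₖqₖ₋₁ + qₖ₋₂ (with p₋₁=1, p₋₂=0, q₋₁=0, q₋₂=1):
  k=0: a=12, p=12, q=1
  k=1: a=4, p=49, q=4
  k=2: a=4, p=208, q=17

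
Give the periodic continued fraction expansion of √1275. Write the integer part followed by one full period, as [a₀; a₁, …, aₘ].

[35; 1, 2, 2, 2, 2, 2, 1, 70]

a₀ = ⌊√1275⌋ = 35.
With m₀=0, d₀=1 and mₖ₊₁ = dₖaₖ − mₖ, dₖ₊₁ = (n − mₖ₊₁²)/dₖ, aₖ₊₁ = ⌊(a₀+mₖ₊₁)/dₖ₊₁⌋:
  k=1: m=35, d=50, a=1
  k=2: m=15, d=21, a=2
  k=3: m=27, d=26, a=2
  k=4: m=25, d=25, a=2
  k=5: m=25, d=26, a=2
  k=6: m=27, d=21, a=2
  k=7: m=15, d=50, a=1
  k=8: m=35, d=1, a=70
d=1 and a=2a₀=70 at k=8, so the next step gives (m, d) = (35, 50) again — its k=1 value — and the period has length 8.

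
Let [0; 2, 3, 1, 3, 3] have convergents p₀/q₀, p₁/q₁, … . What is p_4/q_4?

Using pₖ = aₖpₖ₋₁ + pₖ₋₂, qₖ = aₖqₖ₋₁ + qₖ₋₂ (with p₋₁=1, p₋₂=0, q₋₁=0, q₋₂=1):
  k=0: a=0, p=0, q=1
  k=1: a=2, p=1, q=2
  k=2: a=3, p=3, q=7
  k=3: a=1, p=4, q=9
  k=4: a=3, p=15, q=34

15/34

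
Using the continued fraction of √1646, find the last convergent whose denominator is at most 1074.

34607/853

√1646 = [40; 1, 1, 3, 40, 3, 1, 1, 80, …] (period length 8).
Convergents:
  p_0/q_0 = 40/1
  p_1/q_1 = 41/1
  p_2/q_2 = 81/2
  p_3/q_3 = 284/7
  p_4/q_4 = 11441/282
  p_5/q_5 = 34607/853
  p_6/q_6 = 46048/1135
q_5 = 853 ≤ 1074 < 1135 = q_6, so the answer is 34607/853.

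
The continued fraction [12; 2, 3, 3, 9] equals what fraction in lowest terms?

Using pₖ = aₖpₖ₋₁ + pₖ₋₂ and qₖ = aₖqₖ₋₁ + qₖ₋₂:
  k=0: a=12, p=12, q=1
  k=1: a=2, p=25, q=2
  k=2: a=3, p=87, q=7
  k=3: a=3, p=286, q=23
  k=4: a=9, p=2661, q=214

2661/214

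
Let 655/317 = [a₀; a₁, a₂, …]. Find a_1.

15

655 = 2·317 + 21   →  a_0 = 2
317 = 15·21 + 2   →  a_1 = 15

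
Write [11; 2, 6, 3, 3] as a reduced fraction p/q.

1559/136

Using pₖ = aₖpₖ₋₁ + pₖ₋₂ and qₖ = aₖqₖ₋₁ + qₖ₋₂:
  k=0: a=11, p=11, q=1
  k=1: a=2, p=23, q=2
  k=2: a=6, p=149, q=13
  k=3: a=3, p=470, q=41
  k=4: a=3, p=1559, q=136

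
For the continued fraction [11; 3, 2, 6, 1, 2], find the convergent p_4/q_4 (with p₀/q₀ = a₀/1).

587/52

Using pₖ = aₖpₖ₋₁ + pₖ₋₂, qₖ = aₖqₖ₋₁ + qₖ₋₂ (with p₋₁=1, p₋₂=0, q₋₁=0, q₋₂=1):
  k=0: a=11, p=11, q=1
  k=1: a=3, p=34, q=3
  k=2: a=2, p=79, q=7
  k=3: a=6, p=508, q=45
  k=4: a=1, p=587, q=52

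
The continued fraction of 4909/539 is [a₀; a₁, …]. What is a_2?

4909 = 9·539 + 58   →  a_0 = 9
539 = 9·58 + 17   →  a_1 = 9
58 = 3·17 + 7   →  a_2 = 3

3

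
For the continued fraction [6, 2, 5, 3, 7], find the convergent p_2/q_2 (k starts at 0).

Using pₖ = aₖpₖ₋₁ + pₖ₋₂, qₖ = aₖqₖ₋₁ + qₖ₋₂ (with p₋₁=1, p₋₂=0, q₋₁=0, q₋₂=1):
  k=0: a=6, p=6, q=1
  k=1: a=2, p=13, q=2
  k=2: a=5, p=71, q=11

71/11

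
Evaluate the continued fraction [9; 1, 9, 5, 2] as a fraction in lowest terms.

Fold from the inside: start with 2/1.
  5 + 1/2 = 11/2
  9 + 2/11 = 101/11
  1 + 11/101 = 112/101
  9 + 101/112 = 1109/112

1109/112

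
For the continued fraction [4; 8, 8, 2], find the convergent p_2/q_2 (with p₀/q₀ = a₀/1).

268/65

Using pₖ = aₖpₖ₋₁ + pₖ₋₂, qₖ = aₖqₖ₋₁ + qₖ₋₂ (with p₋₁=1, p₋₂=0, q₋₁=0, q₋₂=1):
  k=0: a=4, p=4, q=1
  k=1: a=8, p=33, q=8
  k=2: a=8, p=268, q=65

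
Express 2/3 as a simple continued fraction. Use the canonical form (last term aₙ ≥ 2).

2 = 0×3 + 2
3 = 1×2 + 1
2 = 2×1 + 0  (stop)
So 2/3 = [0; 1, 2].

[0; 1, 2]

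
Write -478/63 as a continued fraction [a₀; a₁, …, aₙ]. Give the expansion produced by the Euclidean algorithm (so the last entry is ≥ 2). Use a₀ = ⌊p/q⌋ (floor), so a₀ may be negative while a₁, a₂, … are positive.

-478 = -8·63 + 26
63 = 2·26 + 11
26 = 2·11 + 4
11 = 2·4 + 3
4 = 1·3 + 1
3 = 3·1 + 0  (stop)
So -478/63 = [-8; 2, 2, 2, 1, 3].

[-8; 2, 2, 2, 1, 3]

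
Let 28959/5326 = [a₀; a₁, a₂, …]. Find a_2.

3

28959 = 5·5326 + 2329   →  a_0 = 5
5326 = 2·2329 + 668   →  a_1 = 2
2329 = 3·668 + 325   →  a_2 = 3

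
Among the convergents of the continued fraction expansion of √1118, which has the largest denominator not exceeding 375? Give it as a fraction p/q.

4213/126

√1118 = [33; 2, 3, 2, 3, 2, 66, …] (period length 6).
Convergents:
  p_0/q_0 = 33/1
  p_1/q_1 = 67/2
  p_2/q_2 = 234/7
  p_3/q_3 = 535/16
  p_4/q_4 = 1839/55
  p_5/q_5 = 4213/126
  p_6/q_6 = 279897/8371
q_5 = 126 ≤ 375 < 8371 = q_6, so the answer is 4213/126.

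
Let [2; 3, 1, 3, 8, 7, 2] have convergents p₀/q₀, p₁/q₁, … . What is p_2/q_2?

Using pₖ = aₖpₖ₋₁ + pₖ₋₂, qₖ = aₖqₖ₋₁ + qₖ₋₂ (with p₋₁=1, p₋₂=0, q₋₁=0, q₋₂=1):
  k=0: a=2, p=2, q=1
  k=1: a=3, p=7, q=3
  k=2: a=1, p=9, q=4

9/4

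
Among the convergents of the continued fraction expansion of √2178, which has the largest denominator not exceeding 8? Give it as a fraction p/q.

√2178 = [46; 1, 2, 46, 2, 1, 92, …] (period length 6).
Convergents:
  p_0/q_0 = 46/1
  p_1/q_1 = 47/1
  p_2/q_2 = 140/3
  p_3/q_3 = 6487/139
q_2 = 3 ≤ 8 < 139 = q_3, so the answer is 140/3.

140/3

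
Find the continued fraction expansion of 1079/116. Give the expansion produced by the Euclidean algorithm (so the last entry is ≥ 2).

[9; 3, 3, 5, 2]

1079 = 9·116 + 35
116 = 3·35 + 11
35 = 3·11 + 2
11 = 5·2 + 1
2 = 2·1 + 0  (stop)
So 1079/116 = [9; 3, 3, 5, 2].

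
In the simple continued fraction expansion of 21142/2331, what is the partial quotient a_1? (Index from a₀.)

21142 = 9·2331 + 163   →  a_0 = 9
2331 = 14·163 + 49   →  a_1 = 14

14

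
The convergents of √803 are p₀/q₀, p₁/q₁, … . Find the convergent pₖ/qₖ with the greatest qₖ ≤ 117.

√803 = [28; 2, 1, 27, 1, 2, 56, …] (period length 6).
Convergents:
  p_0/q_0 = 28/1
  p_1/q_1 = 57/2
  p_2/q_2 = 85/3
  p_3/q_3 = 2352/83
  p_4/q_4 = 2437/86
  p_5/q_5 = 7226/255
q_4 = 86 ≤ 117 < 255 = q_5, so the answer is 2437/86.

2437/86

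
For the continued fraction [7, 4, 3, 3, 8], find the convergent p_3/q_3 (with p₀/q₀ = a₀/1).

311/43

Using pₖ = aₖpₖ₋₁ + pₖ₋₂, qₖ = aₖqₖ₋₁ + qₖ₋₂ (with p₋₁=1, p₋₂=0, q₋₁=0, q₋₂=1):
  k=0: a=7, p=7, q=1
  k=1: a=4, p=29, q=4
  k=2: a=3, p=94, q=13
  k=3: a=3, p=311, q=43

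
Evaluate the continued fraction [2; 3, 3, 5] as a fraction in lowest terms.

Fold from the inside: start with 5/1.
  3 + 1/5 = 16/5
  3 + 5/16 = 53/16
  2 + 16/53 = 122/53

122/53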